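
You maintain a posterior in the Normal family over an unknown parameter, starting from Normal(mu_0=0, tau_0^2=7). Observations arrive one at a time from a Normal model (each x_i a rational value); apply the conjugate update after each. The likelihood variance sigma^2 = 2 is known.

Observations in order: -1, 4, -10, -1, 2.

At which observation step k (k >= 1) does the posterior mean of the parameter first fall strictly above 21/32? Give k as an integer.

k = 2

obs 1: x=-1 → posterior Normal(-7/9, 14/9)
obs 2: x=4 → posterior Normal(21/16, 7/8)
obs 3: x=-10 → posterior Normal(-49/23, 14/23)
obs 4: x=-1 → posterior Normal(-28/15, 7/15)
obs 5: x=2 → posterior Normal(-42/37, 14/37)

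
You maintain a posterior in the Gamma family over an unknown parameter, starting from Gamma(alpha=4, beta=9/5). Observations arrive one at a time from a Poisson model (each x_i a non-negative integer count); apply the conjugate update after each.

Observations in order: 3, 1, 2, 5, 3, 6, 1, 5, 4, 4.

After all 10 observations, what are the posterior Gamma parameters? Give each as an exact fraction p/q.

obs 1: x=3 → posterior Gamma(7, 14/5)
obs 2: x=1 → posterior Gamma(8, 19/5)
obs 3: x=2 → posterior Gamma(10, 24/5)
obs 4: x=5 → posterior Gamma(15, 29/5)
obs 5: x=3 → posterior Gamma(18, 34/5)
obs 6: x=6 → posterior Gamma(24, 39/5)
obs 7: x=1 → posterior Gamma(25, 44/5)
obs 8: x=5 → posterior Gamma(30, 49/5)
obs 9: x=4 → posterior Gamma(34, 54/5)
obs 10: x=4 → posterior Gamma(38, 59/5)

alpha=38, beta=59/5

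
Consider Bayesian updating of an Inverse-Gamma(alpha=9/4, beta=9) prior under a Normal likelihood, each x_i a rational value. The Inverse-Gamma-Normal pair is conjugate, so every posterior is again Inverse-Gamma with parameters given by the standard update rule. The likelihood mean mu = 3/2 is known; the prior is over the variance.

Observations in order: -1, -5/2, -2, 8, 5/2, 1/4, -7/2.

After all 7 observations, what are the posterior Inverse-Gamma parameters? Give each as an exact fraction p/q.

alpha=23/4, beta=1957/32

obs 1: x=-1 → posterior Inverse-Gamma(11/4, 97/8)
obs 2: x=-5/2 → posterior Inverse-Gamma(13/4, 161/8)
obs 3: x=-2 → posterior Inverse-Gamma(15/4, 105/4)
obs 4: x=8 → posterior Inverse-Gamma(17/4, 379/8)
obs 5: x=5/2 → posterior Inverse-Gamma(19/4, 383/8)
obs 6: x=1/4 → posterior Inverse-Gamma(21/4, 1557/32)
obs 7: x=-7/2 → posterior Inverse-Gamma(23/4, 1957/32)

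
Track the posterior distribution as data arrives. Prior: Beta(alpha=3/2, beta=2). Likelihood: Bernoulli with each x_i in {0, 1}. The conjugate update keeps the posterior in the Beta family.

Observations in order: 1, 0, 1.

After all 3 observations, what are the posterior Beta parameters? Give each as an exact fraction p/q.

obs 1: x=1 → posterior Beta(5/2, 2)
obs 2: x=0 → posterior Beta(5/2, 3)
obs 3: x=1 → posterior Beta(7/2, 3)

alpha=7/2, beta=3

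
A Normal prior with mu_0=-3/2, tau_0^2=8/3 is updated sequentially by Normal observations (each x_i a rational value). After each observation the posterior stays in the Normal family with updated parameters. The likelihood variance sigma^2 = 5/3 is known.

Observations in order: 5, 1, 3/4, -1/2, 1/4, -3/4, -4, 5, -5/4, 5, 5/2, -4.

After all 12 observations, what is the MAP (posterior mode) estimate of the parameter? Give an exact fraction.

obs 1: x=5 → posterior Normal(5/2, 40/39)
obs 2: x=1 → posterior Normal(27/14, 40/63)
obs 3: x=3/4 → posterior Normal(93/58, 40/87)
obs 4: x=-1/2 → posterior Normal(85/74, 40/111)
obs 5: x=1/4 → posterior Normal(89/90, 8/27)
obs 6: x=-3/4 → posterior Normal(77/106, 40/159)
obs 7: x=-4 → posterior Normal(13/122, 40/183)
obs 8: x=5 → posterior Normal(31/46, 40/207)
obs 9: x=-5/4 → posterior Normal(73/154, 40/231)
obs 10: x=5 → posterior Normal(9/10, 8/51)
obs 11: x=5/2 → posterior Normal(193/186, 40/279)
obs 12: x=-4 → posterior Normal(129/202, 40/303)

129/202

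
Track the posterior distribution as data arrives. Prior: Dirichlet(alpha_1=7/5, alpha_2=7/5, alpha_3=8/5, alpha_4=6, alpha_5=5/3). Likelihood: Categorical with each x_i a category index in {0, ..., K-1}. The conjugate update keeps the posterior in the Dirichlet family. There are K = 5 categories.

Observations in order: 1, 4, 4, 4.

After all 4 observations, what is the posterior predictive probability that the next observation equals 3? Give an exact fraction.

90/241

obs 1: x=1 → posterior Dirichlet(7/5, 12/5, 8/5, 6, 5/3)
obs 2: x=4 → posterior Dirichlet(7/5, 12/5, 8/5, 6, 8/3)
obs 3: x=4 → posterior Dirichlet(7/5, 12/5, 8/5, 6, 11/3)
obs 4: x=4 → posterior Dirichlet(7/5, 12/5, 8/5, 6, 14/3)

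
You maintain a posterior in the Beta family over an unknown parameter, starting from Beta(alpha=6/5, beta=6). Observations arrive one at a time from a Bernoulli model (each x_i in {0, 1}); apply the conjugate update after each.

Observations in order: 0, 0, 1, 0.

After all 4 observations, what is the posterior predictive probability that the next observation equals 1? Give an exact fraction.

obs 1: x=0 → posterior Beta(6/5, 7)
obs 2: x=0 → posterior Beta(6/5, 8)
obs 3: x=1 → posterior Beta(11/5, 8)
obs 4: x=0 → posterior Beta(11/5, 9)

11/56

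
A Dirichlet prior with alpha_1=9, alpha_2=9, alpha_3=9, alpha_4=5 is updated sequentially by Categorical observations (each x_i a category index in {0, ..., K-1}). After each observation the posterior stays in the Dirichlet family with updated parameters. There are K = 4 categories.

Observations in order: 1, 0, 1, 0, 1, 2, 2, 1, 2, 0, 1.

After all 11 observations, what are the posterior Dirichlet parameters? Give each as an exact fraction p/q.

obs 1: x=1 → posterior Dirichlet(9, 10, 9, 5)
obs 2: x=0 → posterior Dirichlet(10, 10, 9, 5)
obs 3: x=1 → posterior Dirichlet(10, 11, 9, 5)
obs 4: x=0 → posterior Dirichlet(11, 11, 9, 5)
obs 5: x=1 → posterior Dirichlet(11, 12, 9, 5)
obs 6: x=2 → posterior Dirichlet(11, 12, 10, 5)
obs 7: x=2 → posterior Dirichlet(11, 12, 11, 5)
obs 8: x=1 → posterior Dirichlet(11, 13, 11, 5)
obs 9: x=2 → posterior Dirichlet(11, 13, 12, 5)
obs 10: x=0 → posterior Dirichlet(12, 13, 12, 5)
obs 11: x=1 → posterior Dirichlet(12, 14, 12, 5)

alpha_1=12, alpha_2=14, alpha_3=12, alpha_4=5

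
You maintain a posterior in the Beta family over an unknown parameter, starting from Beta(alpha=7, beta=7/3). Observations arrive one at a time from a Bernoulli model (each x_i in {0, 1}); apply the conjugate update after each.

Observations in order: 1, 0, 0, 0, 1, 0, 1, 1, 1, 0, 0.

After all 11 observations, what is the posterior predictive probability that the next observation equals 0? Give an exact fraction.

25/61

obs 1: x=1 → posterior Beta(8, 7/3)
obs 2: x=0 → posterior Beta(8, 10/3)
obs 3: x=0 → posterior Beta(8, 13/3)
obs 4: x=0 → posterior Beta(8, 16/3)
obs 5: x=1 → posterior Beta(9, 16/3)
obs 6: x=0 → posterior Beta(9, 19/3)
obs 7: x=1 → posterior Beta(10, 19/3)
obs 8: x=1 → posterior Beta(11, 19/3)
obs 9: x=1 → posterior Beta(12, 19/3)
obs 10: x=0 → posterior Beta(12, 22/3)
obs 11: x=0 → posterior Beta(12, 25/3)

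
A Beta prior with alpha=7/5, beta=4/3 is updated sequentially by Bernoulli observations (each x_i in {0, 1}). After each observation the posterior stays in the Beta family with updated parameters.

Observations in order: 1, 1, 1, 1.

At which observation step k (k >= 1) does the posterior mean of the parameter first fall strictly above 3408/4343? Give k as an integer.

k = 4

obs 1: x=1 → posterior Beta(12/5, 4/3)
obs 2: x=1 → posterior Beta(17/5, 4/3)
obs 3: x=1 → posterior Beta(22/5, 4/3)
obs 4: x=1 → posterior Beta(27/5, 4/3)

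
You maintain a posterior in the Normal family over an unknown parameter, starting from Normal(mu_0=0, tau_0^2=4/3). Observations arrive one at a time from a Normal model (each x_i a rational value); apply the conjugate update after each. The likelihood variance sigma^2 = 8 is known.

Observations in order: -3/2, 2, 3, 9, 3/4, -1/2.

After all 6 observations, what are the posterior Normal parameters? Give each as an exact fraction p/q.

obs 1: x=-3/2 → posterior Normal(-3/14, 8/7)
obs 2: x=2 → posterior Normal(1/16, 1)
obs 3: x=3 → posterior Normal(7/18, 8/9)
obs 4: x=9 → posterior Normal(5/4, 4/5)
obs 5: x=3/4 → posterior Normal(53/44, 8/11)
obs 6: x=-1/2 → posterior Normal(17/16, 2/3)

mu_0=17/16, tau_0^2=2/3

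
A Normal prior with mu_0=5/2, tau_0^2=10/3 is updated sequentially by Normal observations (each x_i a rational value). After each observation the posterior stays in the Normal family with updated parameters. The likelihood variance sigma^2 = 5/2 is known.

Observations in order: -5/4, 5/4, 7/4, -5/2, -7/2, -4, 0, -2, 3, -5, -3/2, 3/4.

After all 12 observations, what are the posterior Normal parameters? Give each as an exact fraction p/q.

mu_0=-89/102, tau_0^2=10/51

obs 1: x=-5/4 → posterior Normal(5/14, 10/7)
obs 2: x=5/4 → posterior Normal(15/22, 10/11)
obs 3: x=7/4 → posterior Normal(29/30, 2/3)
obs 4: x=-5/2 → posterior Normal(9/38, 10/19)
obs 5: x=-7/2 → posterior Normal(-19/46, 10/23)
obs 6: x=-4 → posterior Normal(-17/18, 10/27)
obs 7: x=0 → posterior Normal(-51/62, 10/31)
obs 8: x=-2 → posterior Normal(-67/70, 2/7)
obs 9: x=3 → posterior Normal(-43/78, 10/39)
obs 10: x=-5 → posterior Normal(-83/86, 10/43)
obs 11: x=-3/2 → posterior Normal(-95/94, 10/47)
obs 12: x=3/4 → posterior Normal(-89/102, 10/51)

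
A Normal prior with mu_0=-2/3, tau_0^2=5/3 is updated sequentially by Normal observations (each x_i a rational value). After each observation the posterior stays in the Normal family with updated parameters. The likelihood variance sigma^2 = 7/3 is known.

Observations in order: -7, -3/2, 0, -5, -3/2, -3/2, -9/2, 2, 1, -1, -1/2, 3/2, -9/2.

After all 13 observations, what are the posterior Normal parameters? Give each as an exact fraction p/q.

mu_0=-703/432, tau_0^2=35/216

obs 1: x=-7 → posterior Normal(-119/36, 35/36)
obs 2: x=-3/2 → posterior Normal(-283/102, 35/51)
obs 3: x=0 → posterior Normal(-283/132, 35/66)
obs 4: x=-5 → posterior Normal(-433/162, 35/81)
obs 5: x=-3/2 → posterior Normal(-239/96, 35/96)
obs 6: x=-3/2 → posterior Normal(-523/222, 35/111)
obs 7: x=-9/2 → posterior Normal(-47/18, 5/18)
obs 8: x=2 → posterior Normal(-299/141, 35/141)
obs 9: x=1 → posterior Normal(-71/39, 35/156)
obs 10: x=-1 → posterior Normal(-299/171, 35/171)
obs 11: x=-1/2 → posterior Normal(-613/372, 35/186)
obs 12: x=3/2 → posterior Normal(-284/201, 35/201)
obs 13: x=-9/2 → posterior Normal(-703/432, 35/216)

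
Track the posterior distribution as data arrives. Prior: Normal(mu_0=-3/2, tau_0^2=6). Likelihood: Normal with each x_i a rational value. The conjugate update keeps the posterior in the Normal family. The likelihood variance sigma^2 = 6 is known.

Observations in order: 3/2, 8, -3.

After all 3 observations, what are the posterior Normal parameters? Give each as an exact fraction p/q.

mu_0=5/4, tau_0^2=3/2

obs 1: x=3/2 → posterior Normal(0, 3)
obs 2: x=8 → posterior Normal(8/3, 2)
obs 3: x=-3 → posterior Normal(5/4, 3/2)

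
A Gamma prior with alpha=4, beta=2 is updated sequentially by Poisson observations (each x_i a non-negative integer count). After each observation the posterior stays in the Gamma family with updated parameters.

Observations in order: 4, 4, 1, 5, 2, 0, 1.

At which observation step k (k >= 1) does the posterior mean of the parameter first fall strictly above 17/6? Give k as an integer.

obs 1: x=4 → posterior Gamma(8, 3)
obs 2: x=4 → posterior Gamma(12, 4)
obs 3: x=1 → posterior Gamma(13, 5)
obs 4: x=5 → posterior Gamma(18, 6)
obs 5: x=2 → posterior Gamma(20, 7)
obs 6: x=0 → posterior Gamma(20, 8)
obs 7: x=1 → posterior Gamma(21, 9)

k = 2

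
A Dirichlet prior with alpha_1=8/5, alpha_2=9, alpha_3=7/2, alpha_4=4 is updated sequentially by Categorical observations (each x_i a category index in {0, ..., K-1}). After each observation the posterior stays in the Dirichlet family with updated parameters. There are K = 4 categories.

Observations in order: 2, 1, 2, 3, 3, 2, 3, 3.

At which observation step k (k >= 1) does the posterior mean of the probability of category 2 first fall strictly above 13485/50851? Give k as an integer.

obs 1: x=2 → posterior Dirichlet(8/5, 9, 9/2, 4)
obs 2: x=1 → posterior Dirichlet(8/5, 10, 9/2, 4)
obs 3: x=2 → posterior Dirichlet(8/5, 10, 11/2, 4)
obs 4: x=3 → posterior Dirichlet(8/5, 10, 11/2, 5)
obs 5: x=3 → posterior Dirichlet(8/5, 10, 11/2, 6)
obs 6: x=2 → posterior Dirichlet(8/5, 10, 13/2, 6)
obs 7: x=3 → posterior Dirichlet(8/5, 10, 13/2, 7)
obs 8: x=3 → posterior Dirichlet(8/5, 10, 13/2, 8)

k = 6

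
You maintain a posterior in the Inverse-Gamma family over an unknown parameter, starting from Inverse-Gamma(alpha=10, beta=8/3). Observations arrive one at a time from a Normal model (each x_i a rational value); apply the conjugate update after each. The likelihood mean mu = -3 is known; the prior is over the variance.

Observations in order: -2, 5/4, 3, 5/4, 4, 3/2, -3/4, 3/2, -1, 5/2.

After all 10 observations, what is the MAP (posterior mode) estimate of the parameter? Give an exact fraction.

obs 1: x=-2 → posterior Inverse-Gamma(21/2, 19/6)
obs 2: x=5/4 → posterior Inverse-Gamma(11, 1171/96)
obs 3: x=3 → posterior Inverse-Gamma(23/2, 2899/96)
obs 4: x=5/4 → posterior Inverse-Gamma(12, 1883/48)
obs 5: x=4 → posterior Inverse-Gamma(25/2, 3059/48)
obs 6: x=3/2 → posterior Inverse-Gamma(13, 3545/48)
obs 7: x=-3/4 → posterior Inverse-Gamma(27/2, 7333/96)
obs 8: x=3/2 → posterior Inverse-Gamma(14, 8305/96)
obs 9: x=-1 → posterior Inverse-Gamma(29/2, 8497/96)
obs 10: x=5/2 → posterior Inverse-Gamma(15, 9949/96)

9949/1536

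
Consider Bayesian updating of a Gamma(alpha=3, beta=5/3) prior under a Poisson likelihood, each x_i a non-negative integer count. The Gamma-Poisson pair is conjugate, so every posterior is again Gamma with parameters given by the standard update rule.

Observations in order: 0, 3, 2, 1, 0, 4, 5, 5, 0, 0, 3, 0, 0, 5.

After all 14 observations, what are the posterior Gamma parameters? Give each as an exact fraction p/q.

alpha=31, beta=47/3

obs 1: x=0 → posterior Gamma(3, 8/3)
obs 2: x=3 → posterior Gamma(6, 11/3)
obs 3: x=2 → posterior Gamma(8, 14/3)
obs 4: x=1 → posterior Gamma(9, 17/3)
obs 5: x=0 → posterior Gamma(9, 20/3)
obs 6: x=4 → posterior Gamma(13, 23/3)
obs 7: x=5 → posterior Gamma(18, 26/3)
obs 8: x=5 → posterior Gamma(23, 29/3)
obs 9: x=0 → posterior Gamma(23, 32/3)
obs 10: x=0 → posterior Gamma(23, 35/3)
obs 11: x=3 → posterior Gamma(26, 38/3)
obs 12: x=0 → posterior Gamma(26, 41/3)
obs 13: x=0 → posterior Gamma(26, 44/3)
obs 14: x=5 → posterior Gamma(31, 47/3)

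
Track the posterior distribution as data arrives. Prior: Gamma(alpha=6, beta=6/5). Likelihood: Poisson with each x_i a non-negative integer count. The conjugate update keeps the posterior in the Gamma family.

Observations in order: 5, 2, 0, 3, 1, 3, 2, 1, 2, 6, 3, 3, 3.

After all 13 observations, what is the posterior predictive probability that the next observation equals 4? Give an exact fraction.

4330462904964402375625678391563535666940884196188008001658633707434439205653565625/28494960854563546360583468900685699336203490468391674499277019246291397604003545088

obs 1: x=5 → posterior Gamma(11, 11/5)
obs 2: x=2 → posterior Gamma(13, 16/5)
obs 3: x=0 → posterior Gamma(13, 21/5)
obs 4: x=3 → posterior Gamma(16, 26/5)
obs 5: x=1 → posterior Gamma(17, 31/5)
obs 6: x=3 → posterior Gamma(20, 36/5)
obs 7: x=2 → posterior Gamma(22, 41/5)
obs 8: x=1 → posterior Gamma(23, 46/5)
obs 9: x=2 → posterior Gamma(25, 51/5)
obs 10: x=6 → posterior Gamma(31, 56/5)
obs 11: x=3 → posterior Gamma(34, 61/5)
obs 12: x=3 → posterior Gamma(37, 66/5)
obs 13: x=3 → posterior Gamma(40, 71/5)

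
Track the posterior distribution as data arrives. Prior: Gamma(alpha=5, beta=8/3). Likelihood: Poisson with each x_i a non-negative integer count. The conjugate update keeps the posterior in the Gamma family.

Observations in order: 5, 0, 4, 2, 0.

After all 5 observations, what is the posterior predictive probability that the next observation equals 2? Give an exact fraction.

938289393599192793291033/3684938775001739858051072

obs 1: x=5 → posterior Gamma(10, 11/3)
obs 2: x=0 → posterior Gamma(10, 14/3)
obs 3: x=4 → posterior Gamma(14, 17/3)
obs 4: x=2 → posterior Gamma(16, 20/3)
obs 5: x=0 → posterior Gamma(16, 23/3)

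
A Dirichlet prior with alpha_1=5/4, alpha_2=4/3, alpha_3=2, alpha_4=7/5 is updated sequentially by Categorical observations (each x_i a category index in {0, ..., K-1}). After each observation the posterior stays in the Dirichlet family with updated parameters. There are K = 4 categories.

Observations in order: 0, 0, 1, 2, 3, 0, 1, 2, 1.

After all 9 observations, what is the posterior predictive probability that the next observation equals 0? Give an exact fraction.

255/899

obs 1: x=0 → posterior Dirichlet(9/4, 4/3, 2, 7/5)
obs 2: x=0 → posterior Dirichlet(13/4, 4/3, 2, 7/5)
obs 3: x=1 → posterior Dirichlet(13/4, 7/3, 2, 7/5)
obs 4: x=2 → posterior Dirichlet(13/4, 7/3, 3, 7/5)
obs 5: x=3 → posterior Dirichlet(13/4, 7/3, 3, 12/5)
obs 6: x=0 → posterior Dirichlet(17/4, 7/3, 3, 12/5)
obs 7: x=1 → posterior Dirichlet(17/4, 10/3, 3, 12/5)
obs 8: x=2 → posterior Dirichlet(17/4, 10/3, 4, 12/5)
obs 9: x=1 → posterior Dirichlet(17/4, 13/3, 4, 12/5)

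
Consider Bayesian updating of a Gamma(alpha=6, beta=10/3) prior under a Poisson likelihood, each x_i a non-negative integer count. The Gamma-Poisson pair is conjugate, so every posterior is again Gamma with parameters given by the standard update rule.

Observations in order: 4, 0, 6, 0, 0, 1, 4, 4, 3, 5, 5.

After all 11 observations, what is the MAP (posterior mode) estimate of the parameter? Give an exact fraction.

111/43

obs 1: x=4 → posterior Gamma(10, 13/3)
obs 2: x=0 → posterior Gamma(10, 16/3)
obs 3: x=6 → posterior Gamma(16, 19/3)
obs 4: x=0 → posterior Gamma(16, 22/3)
obs 5: x=0 → posterior Gamma(16, 25/3)
obs 6: x=1 → posterior Gamma(17, 28/3)
obs 7: x=4 → posterior Gamma(21, 31/3)
obs 8: x=4 → posterior Gamma(25, 34/3)
obs 9: x=3 → posterior Gamma(28, 37/3)
obs 10: x=5 → posterior Gamma(33, 40/3)
obs 11: x=5 → posterior Gamma(38, 43/3)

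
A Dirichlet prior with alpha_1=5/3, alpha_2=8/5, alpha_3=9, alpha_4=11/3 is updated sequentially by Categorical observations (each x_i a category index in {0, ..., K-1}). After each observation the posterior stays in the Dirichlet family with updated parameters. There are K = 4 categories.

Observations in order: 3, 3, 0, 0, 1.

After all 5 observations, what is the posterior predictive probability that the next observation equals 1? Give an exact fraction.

39/314

obs 1: x=3 → posterior Dirichlet(5/3, 8/5, 9, 14/3)
obs 2: x=3 → posterior Dirichlet(5/3, 8/5, 9, 17/3)
obs 3: x=0 → posterior Dirichlet(8/3, 8/5, 9, 17/3)
obs 4: x=0 → posterior Dirichlet(11/3, 8/5, 9, 17/3)
obs 5: x=1 → posterior Dirichlet(11/3, 13/5, 9, 17/3)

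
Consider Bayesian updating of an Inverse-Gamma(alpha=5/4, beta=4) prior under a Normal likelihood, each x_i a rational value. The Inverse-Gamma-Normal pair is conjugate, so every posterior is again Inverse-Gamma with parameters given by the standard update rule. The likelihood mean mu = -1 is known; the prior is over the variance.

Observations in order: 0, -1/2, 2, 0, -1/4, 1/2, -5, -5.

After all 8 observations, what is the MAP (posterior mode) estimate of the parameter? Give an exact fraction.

173/40

obs 1: x=0 → posterior Inverse-Gamma(7/4, 9/2)
obs 2: x=-1/2 → posterior Inverse-Gamma(9/4, 37/8)
obs 3: x=2 → posterior Inverse-Gamma(11/4, 73/8)
obs 4: x=0 → posterior Inverse-Gamma(13/4, 77/8)
obs 5: x=-1/4 → posterior Inverse-Gamma(15/4, 317/32)
obs 6: x=1/2 → posterior Inverse-Gamma(17/4, 353/32)
obs 7: x=-5 → posterior Inverse-Gamma(19/4, 609/32)
obs 8: x=-5 → posterior Inverse-Gamma(21/4, 865/32)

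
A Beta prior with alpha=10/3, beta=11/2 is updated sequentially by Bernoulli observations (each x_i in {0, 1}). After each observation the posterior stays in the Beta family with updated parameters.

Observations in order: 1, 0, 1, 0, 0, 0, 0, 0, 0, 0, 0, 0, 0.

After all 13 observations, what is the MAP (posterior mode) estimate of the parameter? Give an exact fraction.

obs 1: x=1 → posterior Beta(13/3, 11/2)
obs 2: x=0 → posterior Beta(13/3, 13/2)
obs 3: x=1 → posterior Beta(16/3, 13/2)
obs 4: x=0 → posterior Beta(16/3, 15/2)
obs 5: x=0 → posterior Beta(16/3, 17/2)
obs 6: x=0 → posterior Beta(16/3, 19/2)
obs 7: x=0 → posterior Beta(16/3, 21/2)
obs 8: x=0 → posterior Beta(16/3, 23/2)
obs 9: x=0 → posterior Beta(16/3, 25/2)
obs 10: x=0 → posterior Beta(16/3, 27/2)
obs 11: x=0 → posterior Beta(16/3, 29/2)
obs 12: x=0 → posterior Beta(16/3, 31/2)
obs 13: x=0 → posterior Beta(16/3, 33/2)

26/119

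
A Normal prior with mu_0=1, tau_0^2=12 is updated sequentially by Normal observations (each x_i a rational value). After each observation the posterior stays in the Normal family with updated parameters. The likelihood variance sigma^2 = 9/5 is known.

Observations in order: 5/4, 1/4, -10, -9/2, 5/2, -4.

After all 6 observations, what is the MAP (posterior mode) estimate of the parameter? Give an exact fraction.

-7/3

obs 1: x=5/4 → posterior Normal(28/23, 36/23)
obs 2: x=1/4 → posterior Normal(33/43, 36/43)
obs 3: x=-10 → posterior Normal(-167/63, 4/7)
obs 4: x=-9/2 → posterior Normal(-257/83, 36/83)
obs 5: x=5/2 → posterior Normal(-207/103, 36/103)
obs 6: x=-4 → posterior Normal(-7/3, 12/41)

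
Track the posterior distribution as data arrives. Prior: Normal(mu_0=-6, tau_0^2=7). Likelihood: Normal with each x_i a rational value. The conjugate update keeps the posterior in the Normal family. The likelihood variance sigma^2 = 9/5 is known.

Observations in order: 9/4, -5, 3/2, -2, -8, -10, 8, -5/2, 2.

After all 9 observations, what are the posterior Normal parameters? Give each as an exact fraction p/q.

mu_0=-2141/1296, tau_0^2=7/36

obs 1: x=9/4 → posterior Normal(9/16, 63/44)
obs 2: x=-5 → posterior Normal(-601/316, 63/79)
obs 3: x=3/2 → posterior Normal(-391/456, 21/38)
obs 4: x=-2 → posterior Normal(-671/596, 63/149)
obs 5: x=-8 → posterior Normal(-1791/736, 63/184)
obs 6: x=-10 → posterior Normal(-3191/876, 21/73)
obs 7: x=8 → posterior Normal(-2071/1016, 63/254)
obs 8: x=-5/2 → posterior Normal(-2421/1156, 63/289)
obs 9: x=2 → posterior Normal(-2141/1296, 7/36)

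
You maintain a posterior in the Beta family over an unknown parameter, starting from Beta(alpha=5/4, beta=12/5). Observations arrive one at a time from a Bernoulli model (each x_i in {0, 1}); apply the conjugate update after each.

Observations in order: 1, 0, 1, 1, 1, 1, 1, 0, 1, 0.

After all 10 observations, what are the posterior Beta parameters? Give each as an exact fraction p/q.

alpha=33/4, beta=27/5

obs 1: x=1 → posterior Beta(9/4, 12/5)
obs 2: x=0 → posterior Beta(9/4, 17/5)
obs 3: x=1 → posterior Beta(13/4, 17/5)
obs 4: x=1 → posterior Beta(17/4, 17/5)
obs 5: x=1 → posterior Beta(21/4, 17/5)
obs 6: x=1 → posterior Beta(25/4, 17/5)
obs 7: x=1 → posterior Beta(29/4, 17/5)
obs 8: x=0 → posterior Beta(29/4, 22/5)
obs 9: x=1 → posterior Beta(33/4, 22/5)
obs 10: x=0 → posterior Beta(33/4, 27/5)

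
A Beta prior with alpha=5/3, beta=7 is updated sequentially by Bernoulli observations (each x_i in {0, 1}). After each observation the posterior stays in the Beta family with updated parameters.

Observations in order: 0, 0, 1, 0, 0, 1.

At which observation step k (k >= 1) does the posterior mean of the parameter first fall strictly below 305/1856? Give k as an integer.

k = 2

obs 1: x=0 → posterior Beta(5/3, 8)
obs 2: x=0 → posterior Beta(5/3, 9)
obs 3: x=1 → posterior Beta(8/3, 9)
obs 4: x=0 → posterior Beta(8/3, 10)
obs 5: x=0 → posterior Beta(8/3, 11)
obs 6: x=1 → posterior Beta(11/3, 11)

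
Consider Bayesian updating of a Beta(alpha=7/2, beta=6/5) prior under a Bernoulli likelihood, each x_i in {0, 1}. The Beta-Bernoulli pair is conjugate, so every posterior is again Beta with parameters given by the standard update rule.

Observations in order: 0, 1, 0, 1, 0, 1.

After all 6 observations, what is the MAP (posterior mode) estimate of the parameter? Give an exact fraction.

obs 1: x=0 → posterior Beta(7/2, 11/5)
obs 2: x=1 → posterior Beta(9/2, 11/5)
obs 3: x=0 → posterior Beta(9/2, 16/5)
obs 4: x=1 → posterior Beta(11/2, 16/5)
obs 5: x=0 → posterior Beta(11/2, 21/5)
obs 6: x=1 → posterior Beta(13/2, 21/5)

55/87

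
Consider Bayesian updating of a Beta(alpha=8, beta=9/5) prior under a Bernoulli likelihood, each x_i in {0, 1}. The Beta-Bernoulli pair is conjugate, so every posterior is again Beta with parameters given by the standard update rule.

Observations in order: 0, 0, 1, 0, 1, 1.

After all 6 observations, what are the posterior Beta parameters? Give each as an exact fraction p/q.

obs 1: x=0 → posterior Beta(8, 14/5)
obs 2: x=0 → posterior Beta(8, 19/5)
obs 3: x=1 → posterior Beta(9, 19/5)
obs 4: x=0 → posterior Beta(9, 24/5)
obs 5: x=1 → posterior Beta(10, 24/5)
obs 6: x=1 → posterior Beta(11, 24/5)

alpha=11, beta=24/5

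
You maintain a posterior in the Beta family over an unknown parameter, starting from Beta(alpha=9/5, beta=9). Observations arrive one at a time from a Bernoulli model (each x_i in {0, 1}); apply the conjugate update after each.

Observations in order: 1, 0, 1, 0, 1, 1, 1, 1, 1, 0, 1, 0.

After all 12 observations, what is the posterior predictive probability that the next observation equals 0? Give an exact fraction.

65/114

obs 1: x=1 → posterior Beta(14/5, 9)
obs 2: x=0 → posterior Beta(14/5, 10)
obs 3: x=1 → posterior Beta(19/5, 10)
obs 4: x=0 → posterior Beta(19/5, 11)
obs 5: x=1 → posterior Beta(24/5, 11)
obs 6: x=1 → posterior Beta(29/5, 11)
obs 7: x=1 → posterior Beta(34/5, 11)
obs 8: x=1 → posterior Beta(39/5, 11)
obs 9: x=1 → posterior Beta(44/5, 11)
obs 10: x=0 → posterior Beta(44/5, 12)
obs 11: x=1 → posterior Beta(49/5, 12)
obs 12: x=0 → posterior Beta(49/5, 13)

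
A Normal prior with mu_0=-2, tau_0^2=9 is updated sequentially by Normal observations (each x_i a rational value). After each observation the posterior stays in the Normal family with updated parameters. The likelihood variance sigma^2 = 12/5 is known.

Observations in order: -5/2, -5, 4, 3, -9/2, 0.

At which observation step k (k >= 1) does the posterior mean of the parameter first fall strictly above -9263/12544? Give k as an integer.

obs 1: x=-5/2 → posterior Normal(-91/38, 36/19)
obs 2: x=-5 → posterior Normal(-241/68, 18/17)
obs 3: x=4 → posterior Normal(-121/98, 36/49)
obs 4: x=3 → posterior Normal(-31/128, 9/16)
obs 5: x=-9/2 → posterior Normal(-83/79, 36/79)
obs 6: x=0 → posterior Normal(-83/94, 18/47)

k = 4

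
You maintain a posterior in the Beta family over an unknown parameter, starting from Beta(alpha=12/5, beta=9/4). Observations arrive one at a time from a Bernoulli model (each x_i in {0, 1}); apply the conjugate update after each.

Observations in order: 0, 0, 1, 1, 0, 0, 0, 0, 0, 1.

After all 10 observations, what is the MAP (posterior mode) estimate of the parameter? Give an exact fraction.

obs 1: x=0 → posterior Beta(12/5, 13/4)
obs 2: x=0 → posterior Beta(12/5, 17/4)
obs 3: x=1 → posterior Beta(17/5, 17/4)
obs 4: x=1 → posterior Beta(22/5, 17/4)
obs 5: x=0 → posterior Beta(22/5, 21/4)
obs 6: x=0 → posterior Beta(22/5, 25/4)
obs 7: x=0 → posterior Beta(22/5, 29/4)
obs 8: x=0 → posterior Beta(22/5, 33/4)
obs 9: x=0 → posterior Beta(22/5, 37/4)
obs 10: x=1 → posterior Beta(27/5, 37/4)

8/23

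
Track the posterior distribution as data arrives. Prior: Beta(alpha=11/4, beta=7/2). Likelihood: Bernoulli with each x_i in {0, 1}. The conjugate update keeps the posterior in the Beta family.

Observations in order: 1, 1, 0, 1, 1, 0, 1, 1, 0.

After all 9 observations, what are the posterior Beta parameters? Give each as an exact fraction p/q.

obs 1: x=1 → posterior Beta(15/4, 7/2)
obs 2: x=1 → posterior Beta(19/4, 7/2)
obs 3: x=0 → posterior Beta(19/4, 9/2)
obs 4: x=1 → posterior Beta(23/4, 9/2)
obs 5: x=1 → posterior Beta(27/4, 9/2)
obs 6: x=0 → posterior Beta(27/4, 11/2)
obs 7: x=1 → posterior Beta(31/4, 11/2)
obs 8: x=1 → posterior Beta(35/4, 11/2)
obs 9: x=0 → posterior Beta(35/4, 13/2)

alpha=35/4, beta=13/2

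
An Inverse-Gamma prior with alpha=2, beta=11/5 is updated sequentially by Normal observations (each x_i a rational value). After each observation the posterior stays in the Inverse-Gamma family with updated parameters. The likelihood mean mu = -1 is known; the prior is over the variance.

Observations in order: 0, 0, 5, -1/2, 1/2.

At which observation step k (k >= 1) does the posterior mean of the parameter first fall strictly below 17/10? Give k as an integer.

obs 1: x=0 → posterior Inverse-Gamma(5/2, 27/10)
obs 2: x=0 → posterior Inverse-Gamma(3, 16/5)
obs 3: x=5 → posterior Inverse-Gamma(7/2, 106/5)
obs 4: x=-1/2 → posterior Inverse-Gamma(4, 853/40)
obs 5: x=1/2 → posterior Inverse-Gamma(9/2, 449/20)

k = 2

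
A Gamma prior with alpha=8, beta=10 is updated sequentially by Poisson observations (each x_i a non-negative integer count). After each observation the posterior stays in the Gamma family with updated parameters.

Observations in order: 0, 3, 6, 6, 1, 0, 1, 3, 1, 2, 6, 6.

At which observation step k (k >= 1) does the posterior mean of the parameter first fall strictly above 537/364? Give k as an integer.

k = 4

obs 1: x=0 → posterior Gamma(8, 11)
obs 2: x=3 → posterior Gamma(11, 12)
obs 3: x=6 → posterior Gamma(17, 13)
obs 4: x=6 → posterior Gamma(23, 14)
obs 5: x=1 → posterior Gamma(24, 15)
obs 6: x=0 → posterior Gamma(24, 16)
obs 7: x=1 → posterior Gamma(25, 17)
obs 8: x=3 → posterior Gamma(28, 18)
obs 9: x=1 → posterior Gamma(29, 19)
obs 10: x=2 → posterior Gamma(31, 20)
obs 11: x=6 → posterior Gamma(37, 21)
obs 12: x=6 → posterior Gamma(43, 22)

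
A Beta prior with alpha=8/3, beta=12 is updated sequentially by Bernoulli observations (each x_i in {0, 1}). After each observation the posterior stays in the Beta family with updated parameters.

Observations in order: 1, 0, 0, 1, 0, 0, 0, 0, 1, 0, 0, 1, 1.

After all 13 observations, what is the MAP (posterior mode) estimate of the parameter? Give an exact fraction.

20/77

obs 1: x=1 → posterior Beta(11/3, 12)
obs 2: x=0 → posterior Beta(11/3, 13)
obs 3: x=0 → posterior Beta(11/3, 14)
obs 4: x=1 → posterior Beta(14/3, 14)
obs 5: x=0 → posterior Beta(14/3, 15)
obs 6: x=0 → posterior Beta(14/3, 16)
obs 7: x=0 → posterior Beta(14/3, 17)
obs 8: x=0 → posterior Beta(14/3, 18)
obs 9: x=1 → posterior Beta(17/3, 18)
obs 10: x=0 → posterior Beta(17/3, 19)
obs 11: x=0 → posterior Beta(17/3, 20)
obs 12: x=1 → posterior Beta(20/3, 20)
obs 13: x=1 → posterior Beta(23/3, 20)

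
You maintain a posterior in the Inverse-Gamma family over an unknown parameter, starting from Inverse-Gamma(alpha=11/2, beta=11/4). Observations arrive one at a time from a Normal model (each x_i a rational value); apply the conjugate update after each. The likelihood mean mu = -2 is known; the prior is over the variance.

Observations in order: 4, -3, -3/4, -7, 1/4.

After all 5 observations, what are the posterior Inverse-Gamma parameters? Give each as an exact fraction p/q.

obs 1: x=4 → posterior Inverse-Gamma(6, 83/4)
obs 2: x=-3 → posterior Inverse-Gamma(13/2, 85/4)
obs 3: x=-3/4 → posterior Inverse-Gamma(7, 705/32)
obs 4: x=-7 → posterior Inverse-Gamma(15/2, 1105/32)
obs 5: x=1/4 → posterior Inverse-Gamma(8, 593/16)

alpha=8, beta=593/16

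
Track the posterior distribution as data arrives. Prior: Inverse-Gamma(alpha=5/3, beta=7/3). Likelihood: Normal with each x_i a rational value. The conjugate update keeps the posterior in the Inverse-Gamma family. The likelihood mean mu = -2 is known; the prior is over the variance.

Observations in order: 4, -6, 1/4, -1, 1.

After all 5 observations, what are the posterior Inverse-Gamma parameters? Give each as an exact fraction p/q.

obs 1: x=4 → posterior Inverse-Gamma(13/6, 61/3)
obs 2: x=-6 → posterior Inverse-Gamma(8/3, 85/3)
obs 3: x=1/4 → posterior Inverse-Gamma(19/6, 2963/96)
obs 4: x=-1 → posterior Inverse-Gamma(11/3, 3011/96)
obs 5: x=1 → posterior Inverse-Gamma(25/6, 3443/96)

alpha=25/6, beta=3443/96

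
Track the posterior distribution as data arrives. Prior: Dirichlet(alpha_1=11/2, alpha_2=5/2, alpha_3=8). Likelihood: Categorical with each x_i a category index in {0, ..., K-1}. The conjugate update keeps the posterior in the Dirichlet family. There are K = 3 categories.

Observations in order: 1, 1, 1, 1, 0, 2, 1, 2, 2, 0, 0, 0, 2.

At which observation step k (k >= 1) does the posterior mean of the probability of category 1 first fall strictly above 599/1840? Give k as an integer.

k = 7

obs 1: x=1 → posterior Dirichlet(11/2, 7/2, 8)
obs 2: x=1 → posterior Dirichlet(11/2, 9/2, 8)
obs 3: x=1 → posterior Dirichlet(11/2, 11/2, 8)
obs 4: x=1 → posterior Dirichlet(11/2, 13/2, 8)
obs 5: x=0 → posterior Dirichlet(13/2, 13/2, 8)
obs 6: x=2 → posterior Dirichlet(13/2, 13/2, 9)
obs 7: x=1 → posterior Dirichlet(13/2, 15/2, 9)
obs 8: x=2 → posterior Dirichlet(13/2, 15/2, 10)
obs 9: x=2 → posterior Dirichlet(13/2, 15/2, 11)
obs 10: x=0 → posterior Dirichlet(15/2, 15/2, 11)
obs 11: x=0 → posterior Dirichlet(17/2, 15/2, 11)
obs 12: x=0 → posterior Dirichlet(19/2, 15/2, 11)
obs 13: x=2 → posterior Dirichlet(19/2, 15/2, 12)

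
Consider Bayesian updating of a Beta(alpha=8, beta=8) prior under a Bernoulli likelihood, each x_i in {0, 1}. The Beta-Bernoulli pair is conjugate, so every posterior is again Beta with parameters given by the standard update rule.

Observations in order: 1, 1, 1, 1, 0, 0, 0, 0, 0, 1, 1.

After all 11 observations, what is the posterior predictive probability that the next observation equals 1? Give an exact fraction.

obs 1: x=1 → posterior Beta(9, 8)
obs 2: x=1 → posterior Beta(10, 8)
obs 3: x=1 → posterior Beta(11, 8)
obs 4: x=1 → posterior Beta(12, 8)
obs 5: x=0 → posterior Beta(12, 9)
obs 6: x=0 → posterior Beta(12, 10)
obs 7: x=0 → posterior Beta(12, 11)
obs 8: x=0 → posterior Beta(12, 12)
obs 9: x=0 → posterior Beta(12, 13)
obs 10: x=1 → posterior Beta(13, 13)
obs 11: x=1 → posterior Beta(14, 13)

14/27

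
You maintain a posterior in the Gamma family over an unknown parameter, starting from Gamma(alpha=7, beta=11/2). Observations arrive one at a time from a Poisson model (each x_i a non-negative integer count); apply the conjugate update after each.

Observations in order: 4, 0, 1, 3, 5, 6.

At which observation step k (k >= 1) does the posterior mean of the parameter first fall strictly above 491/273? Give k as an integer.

obs 1: x=4 → posterior Gamma(11, 13/2)
obs 2: x=0 → posterior Gamma(11, 15/2)
obs 3: x=1 → posterior Gamma(12, 17/2)
obs 4: x=3 → posterior Gamma(15, 19/2)
obs 5: x=5 → posterior Gamma(20, 21/2)
obs 6: x=6 → posterior Gamma(26, 23/2)

k = 5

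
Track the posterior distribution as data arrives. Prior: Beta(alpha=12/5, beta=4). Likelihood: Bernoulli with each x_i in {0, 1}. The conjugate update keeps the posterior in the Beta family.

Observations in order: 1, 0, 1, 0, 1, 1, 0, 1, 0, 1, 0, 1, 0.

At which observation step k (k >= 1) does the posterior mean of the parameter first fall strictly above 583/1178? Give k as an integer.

obs 1: x=1 → posterior Beta(17/5, 4)
obs 2: x=0 → posterior Beta(17/5, 5)
obs 3: x=1 → posterior Beta(22/5, 5)
obs 4: x=0 → posterior Beta(22/5, 6)
obs 5: x=1 → posterior Beta(27/5, 6)
obs 6: x=1 → posterior Beta(32/5, 6)
obs 7: x=0 → posterior Beta(32/5, 7)
obs 8: x=1 → posterior Beta(37/5, 7)
obs 9: x=0 → posterior Beta(37/5, 8)
obs 10: x=1 → posterior Beta(42/5, 8)
obs 11: x=0 → posterior Beta(42/5, 9)
obs 12: x=1 → posterior Beta(47/5, 9)
obs 13: x=0 → posterior Beta(47/5, 10)

k = 6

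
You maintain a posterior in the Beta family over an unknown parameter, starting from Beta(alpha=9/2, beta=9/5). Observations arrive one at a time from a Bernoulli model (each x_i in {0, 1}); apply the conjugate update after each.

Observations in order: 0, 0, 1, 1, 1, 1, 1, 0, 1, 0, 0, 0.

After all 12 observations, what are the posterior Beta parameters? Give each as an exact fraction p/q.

obs 1: x=0 → posterior Beta(9/2, 14/5)
obs 2: x=0 → posterior Beta(9/2, 19/5)
obs 3: x=1 → posterior Beta(11/2, 19/5)
obs 4: x=1 → posterior Beta(13/2, 19/5)
obs 5: x=1 → posterior Beta(15/2, 19/5)
obs 6: x=1 → posterior Beta(17/2, 19/5)
obs 7: x=1 → posterior Beta(19/2, 19/5)
obs 8: x=0 → posterior Beta(19/2, 24/5)
obs 9: x=1 → posterior Beta(21/2, 24/5)
obs 10: x=0 → posterior Beta(21/2, 29/5)
obs 11: x=0 → posterior Beta(21/2, 34/5)
obs 12: x=0 → posterior Beta(21/2, 39/5)

alpha=21/2, beta=39/5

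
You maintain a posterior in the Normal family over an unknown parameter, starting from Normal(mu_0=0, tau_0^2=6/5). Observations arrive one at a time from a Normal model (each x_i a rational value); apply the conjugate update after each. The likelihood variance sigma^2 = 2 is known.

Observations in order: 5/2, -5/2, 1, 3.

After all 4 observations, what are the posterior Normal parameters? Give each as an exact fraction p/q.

obs 1: x=5/2 → posterior Normal(15/16, 3/4)
obs 2: x=-5/2 → posterior Normal(0, 6/11)
obs 3: x=1 → posterior Normal(3/14, 3/7)
obs 4: x=3 → posterior Normal(12/17, 6/17)

mu_0=12/17, tau_0^2=6/17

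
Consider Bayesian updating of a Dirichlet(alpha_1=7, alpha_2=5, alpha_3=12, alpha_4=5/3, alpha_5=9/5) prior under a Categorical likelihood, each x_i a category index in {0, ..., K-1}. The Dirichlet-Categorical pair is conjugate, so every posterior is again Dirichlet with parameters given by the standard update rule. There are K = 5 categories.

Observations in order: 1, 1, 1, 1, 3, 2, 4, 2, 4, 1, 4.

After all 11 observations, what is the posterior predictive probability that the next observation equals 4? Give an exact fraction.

72/577

obs 1: x=1 → posterior Dirichlet(7, 6, 12, 5/3, 9/5)
obs 2: x=1 → posterior Dirichlet(7, 7, 12, 5/3, 9/5)
obs 3: x=1 → posterior Dirichlet(7, 8, 12, 5/3, 9/5)
obs 4: x=1 → posterior Dirichlet(7, 9, 12, 5/3, 9/5)
obs 5: x=3 → posterior Dirichlet(7, 9, 12, 8/3, 9/5)
obs 6: x=2 → posterior Dirichlet(7, 9, 13, 8/3, 9/5)
obs 7: x=4 → posterior Dirichlet(7, 9, 13, 8/3, 14/5)
obs 8: x=2 → posterior Dirichlet(7, 9, 14, 8/3, 14/5)
obs 9: x=4 → posterior Dirichlet(7, 9, 14, 8/3, 19/5)
obs 10: x=1 → posterior Dirichlet(7, 10, 14, 8/3, 19/5)
obs 11: x=4 → posterior Dirichlet(7, 10, 14, 8/3, 24/5)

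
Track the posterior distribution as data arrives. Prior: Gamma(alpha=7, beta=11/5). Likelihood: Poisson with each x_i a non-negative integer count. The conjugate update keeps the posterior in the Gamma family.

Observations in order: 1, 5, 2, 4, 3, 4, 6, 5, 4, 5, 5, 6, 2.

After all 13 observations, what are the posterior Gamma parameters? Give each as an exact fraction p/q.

alpha=59, beta=76/5

obs 1: x=1 → posterior Gamma(8, 16/5)
obs 2: x=5 → posterior Gamma(13, 21/5)
obs 3: x=2 → posterior Gamma(15, 26/5)
obs 4: x=4 → posterior Gamma(19, 31/5)
obs 5: x=3 → posterior Gamma(22, 36/5)
obs 6: x=4 → posterior Gamma(26, 41/5)
obs 7: x=6 → posterior Gamma(32, 46/5)
obs 8: x=5 → posterior Gamma(37, 51/5)
obs 9: x=4 → posterior Gamma(41, 56/5)
obs 10: x=5 → posterior Gamma(46, 61/5)
obs 11: x=5 → posterior Gamma(51, 66/5)
obs 12: x=6 → posterior Gamma(57, 71/5)
obs 13: x=2 → posterior Gamma(59, 76/5)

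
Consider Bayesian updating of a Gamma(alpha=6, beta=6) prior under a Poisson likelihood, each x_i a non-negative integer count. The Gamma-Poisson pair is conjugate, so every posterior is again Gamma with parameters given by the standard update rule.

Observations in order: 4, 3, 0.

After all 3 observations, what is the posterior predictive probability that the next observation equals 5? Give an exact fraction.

obs 1: x=4 → posterior Gamma(10, 7)
obs 2: x=3 → posterior Gamma(13, 8)
obs 3: x=0 → posterior Gamma(13, 9)

3932266436424963/250000000000000000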